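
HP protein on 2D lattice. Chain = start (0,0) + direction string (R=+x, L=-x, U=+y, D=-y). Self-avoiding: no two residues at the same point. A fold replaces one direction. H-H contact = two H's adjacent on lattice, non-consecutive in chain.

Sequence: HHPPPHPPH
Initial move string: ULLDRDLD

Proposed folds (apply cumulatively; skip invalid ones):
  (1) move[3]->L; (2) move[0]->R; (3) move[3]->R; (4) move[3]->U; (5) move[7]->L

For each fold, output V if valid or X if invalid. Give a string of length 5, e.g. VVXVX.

Initial: ULLDRDLD -> [(0, 0), (0, 1), (-1, 1), (-2, 1), (-2, 0), (-1, 0), (-1, -1), (-2, -1), (-2, -2)]
Fold 1: move[3]->L => ULLLRDLD INVALID (collision), skipped
Fold 2: move[0]->R => RLLDRDLD INVALID (collision), skipped
Fold 3: move[3]->R => ULLRRDLD INVALID (collision), skipped
Fold 4: move[3]->U => ULLURDLD INVALID (collision), skipped
Fold 5: move[7]->L => ULLDRDLL VALID

Answer: XXXXV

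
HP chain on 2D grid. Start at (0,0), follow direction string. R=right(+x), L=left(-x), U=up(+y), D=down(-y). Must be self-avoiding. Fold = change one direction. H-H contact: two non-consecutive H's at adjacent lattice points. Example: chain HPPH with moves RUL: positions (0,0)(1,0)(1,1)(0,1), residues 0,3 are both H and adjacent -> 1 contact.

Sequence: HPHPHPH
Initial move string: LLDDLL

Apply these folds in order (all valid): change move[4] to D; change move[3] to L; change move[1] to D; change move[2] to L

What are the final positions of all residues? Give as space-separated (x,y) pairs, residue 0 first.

Initial moves: LLDDLL
Fold: move[4]->D => LLDDDL (positions: [(0, 0), (-1, 0), (-2, 0), (-2, -1), (-2, -2), (-2, -3), (-3, -3)])
Fold: move[3]->L => LLDLDL (positions: [(0, 0), (-1, 0), (-2, 0), (-2, -1), (-3, -1), (-3, -2), (-4, -2)])
Fold: move[1]->D => LDDLDL (positions: [(0, 0), (-1, 0), (-1, -1), (-1, -2), (-2, -2), (-2, -3), (-3, -3)])
Fold: move[2]->L => LDLLDL (positions: [(0, 0), (-1, 0), (-1, -1), (-2, -1), (-3, -1), (-3, -2), (-4, -2)])

Answer: (0,0) (-1,0) (-1,-1) (-2,-1) (-3,-1) (-3,-2) (-4,-2)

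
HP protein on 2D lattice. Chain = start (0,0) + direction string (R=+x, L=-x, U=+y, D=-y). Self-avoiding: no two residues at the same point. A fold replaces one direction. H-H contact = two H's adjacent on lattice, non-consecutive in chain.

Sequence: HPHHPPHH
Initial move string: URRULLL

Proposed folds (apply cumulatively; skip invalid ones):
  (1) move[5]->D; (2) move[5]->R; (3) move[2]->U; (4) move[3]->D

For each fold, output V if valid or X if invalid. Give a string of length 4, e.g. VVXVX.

Answer: XXVX

Derivation:
Initial: URRULLL -> [(0, 0), (0, 1), (1, 1), (2, 1), (2, 2), (1, 2), (0, 2), (-1, 2)]
Fold 1: move[5]->D => URRULDL INVALID (collision), skipped
Fold 2: move[5]->R => URRULRL INVALID (collision), skipped
Fold 3: move[2]->U => URUULLL VALID
Fold 4: move[3]->D => URUDLLL INVALID (collision), skipped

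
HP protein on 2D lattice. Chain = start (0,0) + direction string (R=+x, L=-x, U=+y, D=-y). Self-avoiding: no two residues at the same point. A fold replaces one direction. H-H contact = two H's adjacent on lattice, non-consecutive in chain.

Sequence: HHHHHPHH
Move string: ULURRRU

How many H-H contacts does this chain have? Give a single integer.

Positions: [(0, 0), (0, 1), (-1, 1), (-1, 2), (0, 2), (1, 2), (2, 2), (2, 3)]
H-H contact: residue 1 @(0,1) - residue 4 @(0, 2)

Answer: 1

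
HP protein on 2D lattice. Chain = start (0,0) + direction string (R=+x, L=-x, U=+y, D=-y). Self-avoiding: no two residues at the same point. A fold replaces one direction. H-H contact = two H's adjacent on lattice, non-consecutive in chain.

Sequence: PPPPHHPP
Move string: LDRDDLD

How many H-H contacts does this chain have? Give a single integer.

Answer: 0

Derivation:
Positions: [(0, 0), (-1, 0), (-1, -1), (0, -1), (0, -2), (0, -3), (-1, -3), (-1, -4)]
No H-H contacts found.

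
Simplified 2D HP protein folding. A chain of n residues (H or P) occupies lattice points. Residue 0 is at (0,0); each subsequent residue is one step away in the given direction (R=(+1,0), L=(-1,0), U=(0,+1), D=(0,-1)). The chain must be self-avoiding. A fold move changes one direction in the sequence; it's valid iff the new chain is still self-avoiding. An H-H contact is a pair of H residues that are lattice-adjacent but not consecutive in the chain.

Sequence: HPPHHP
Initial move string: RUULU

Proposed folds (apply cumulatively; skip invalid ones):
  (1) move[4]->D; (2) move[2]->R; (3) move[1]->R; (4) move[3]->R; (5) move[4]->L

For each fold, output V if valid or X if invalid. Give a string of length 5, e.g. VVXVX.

Answer: VXXVX

Derivation:
Initial: RUULU -> [(0, 0), (1, 0), (1, 1), (1, 2), (0, 2), (0, 3)]
Fold 1: move[4]->D => RUULD VALID
Fold 2: move[2]->R => RURLD INVALID (collision), skipped
Fold 3: move[1]->R => RRULD INVALID (collision), skipped
Fold 4: move[3]->R => RUURD VALID
Fold 5: move[4]->L => RUURL INVALID (collision), skipped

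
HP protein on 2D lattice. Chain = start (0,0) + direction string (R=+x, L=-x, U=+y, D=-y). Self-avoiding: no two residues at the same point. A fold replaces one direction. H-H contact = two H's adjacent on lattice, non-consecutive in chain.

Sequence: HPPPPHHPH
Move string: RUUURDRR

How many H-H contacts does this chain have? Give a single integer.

Answer: 0

Derivation:
Positions: [(0, 0), (1, 0), (1, 1), (1, 2), (1, 3), (2, 3), (2, 2), (3, 2), (4, 2)]
No H-H contacts found.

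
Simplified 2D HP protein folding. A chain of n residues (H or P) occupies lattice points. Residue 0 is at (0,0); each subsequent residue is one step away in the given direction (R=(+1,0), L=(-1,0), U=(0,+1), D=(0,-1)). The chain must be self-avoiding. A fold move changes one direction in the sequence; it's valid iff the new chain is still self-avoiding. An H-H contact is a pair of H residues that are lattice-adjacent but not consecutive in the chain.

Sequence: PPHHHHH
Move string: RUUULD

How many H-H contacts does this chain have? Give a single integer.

Answer: 1

Derivation:
Positions: [(0, 0), (1, 0), (1, 1), (1, 2), (1, 3), (0, 3), (0, 2)]
H-H contact: residue 3 @(1,2) - residue 6 @(0, 2)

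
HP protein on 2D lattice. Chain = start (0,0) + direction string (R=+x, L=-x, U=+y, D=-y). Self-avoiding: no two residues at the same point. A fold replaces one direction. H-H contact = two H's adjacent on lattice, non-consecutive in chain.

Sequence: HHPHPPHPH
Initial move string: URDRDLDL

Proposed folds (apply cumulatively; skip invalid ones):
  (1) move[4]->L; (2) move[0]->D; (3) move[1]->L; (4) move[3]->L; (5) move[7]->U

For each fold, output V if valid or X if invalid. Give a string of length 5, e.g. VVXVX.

Initial: URDRDLDL -> [(0, 0), (0, 1), (1, 1), (1, 0), (2, 0), (2, -1), (1, -1), (1, -2), (0, -2)]
Fold 1: move[4]->L => URDRLLDL INVALID (collision), skipped
Fold 2: move[0]->D => DRDRDLDL VALID
Fold 3: move[1]->L => DLDRDLDL VALID
Fold 4: move[3]->L => DLDLDLDL VALID
Fold 5: move[7]->U => DLDLDLDU INVALID (collision), skipped

Answer: XVVVX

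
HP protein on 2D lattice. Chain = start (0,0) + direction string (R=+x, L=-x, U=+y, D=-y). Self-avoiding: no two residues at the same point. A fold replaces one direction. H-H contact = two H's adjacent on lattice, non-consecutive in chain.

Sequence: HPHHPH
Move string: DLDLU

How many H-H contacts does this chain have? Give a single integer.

Positions: [(0, 0), (0, -1), (-1, -1), (-1, -2), (-2, -2), (-2, -1)]
H-H contact: residue 2 @(-1,-1) - residue 5 @(-2, -1)

Answer: 1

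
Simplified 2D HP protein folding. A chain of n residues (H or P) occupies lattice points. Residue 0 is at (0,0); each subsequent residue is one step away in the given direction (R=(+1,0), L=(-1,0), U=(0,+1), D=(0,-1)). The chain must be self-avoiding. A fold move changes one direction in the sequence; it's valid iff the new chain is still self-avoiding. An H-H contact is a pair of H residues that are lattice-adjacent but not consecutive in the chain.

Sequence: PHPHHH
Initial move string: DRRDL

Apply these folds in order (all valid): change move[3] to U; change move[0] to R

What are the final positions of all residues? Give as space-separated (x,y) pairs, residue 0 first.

Answer: (0,0) (1,0) (2,0) (3,0) (3,1) (2,1)

Derivation:
Initial moves: DRRDL
Fold: move[3]->U => DRRUL (positions: [(0, 0), (0, -1), (1, -1), (2, -1), (2, 0), (1, 0)])
Fold: move[0]->R => RRRUL (positions: [(0, 0), (1, 0), (2, 0), (3, 0), (3, 1), (2, 1)])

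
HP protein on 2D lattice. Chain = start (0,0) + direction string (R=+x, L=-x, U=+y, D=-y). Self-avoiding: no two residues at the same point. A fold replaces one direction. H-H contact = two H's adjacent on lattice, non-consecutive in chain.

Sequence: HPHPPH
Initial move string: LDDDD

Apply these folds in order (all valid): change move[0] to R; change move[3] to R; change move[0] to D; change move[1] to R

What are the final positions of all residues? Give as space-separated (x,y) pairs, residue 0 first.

Answer: (0,0) (0,-1) (1,-1) (1,-2) (2,-2) (2,-3)

Derivation:
Initial moves: LDDDD
Fold: move[0]->R => RDDDD (positions: [(0, 0), (1, 0), (1, -1), (1, -2), (1, -3), (1, -4)])
Fold: move[3]->R => RDDRD (positions: [(0, 0), (1, 0), (1, -1), (1, -2), (2, -2), (2, -3)])
Fold: move[0]->D => DDDRD (positions: [(0, 0), (0, -1), (0, -2), (0, -3), (1, -3), (1, -4)])
Fold: move[1]->R => DRDRD (positions: [(0, 0), (0, -1), (1, -1), (1, -2), (2, -2), (2, -3)])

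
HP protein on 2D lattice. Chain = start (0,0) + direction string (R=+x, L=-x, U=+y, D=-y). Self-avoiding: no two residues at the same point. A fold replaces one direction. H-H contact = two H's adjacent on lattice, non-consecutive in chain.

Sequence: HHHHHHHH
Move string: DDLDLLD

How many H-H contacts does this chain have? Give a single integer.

Positions: [(0, 0), (0, -1), (0, -2), (-1, -2), (-1, -3), (-2, -3), (-3, -3), (-3, -4)]
No H-H contacts found.

Answer: 0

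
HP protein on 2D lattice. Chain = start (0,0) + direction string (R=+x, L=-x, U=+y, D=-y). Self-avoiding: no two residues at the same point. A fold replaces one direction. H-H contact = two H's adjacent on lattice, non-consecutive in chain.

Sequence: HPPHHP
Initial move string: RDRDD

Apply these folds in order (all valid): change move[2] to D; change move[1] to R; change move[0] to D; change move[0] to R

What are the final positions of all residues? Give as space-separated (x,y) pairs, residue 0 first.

Answer: (0,0) (1,0) (2,0) (2,-1) (2,-2) (2,-3)

Derivation:
Initial moves: RDRDD
Fold: move[2]->D => RDDDD (positions: [(0, 0), (1, 0), (1, -1), (1, -2), (1, -3), (1, -4)])
Fold: move[1]->R => RRDDD (positions: [(0, 0), (1, 0), (2, 0), (2, -1), (2, -2), (2, -3)])
Fold: move[0]->D => DRDDD (positions: [(0, 0), (0, -1), (1, -1), (1, -2), (1, -3), (1, -4)])
Fold: move[0]->R => RRDDD (positions: [(0, 0), (1, 0), (2, 0), (2, -1), (2, -2), (2, -3)])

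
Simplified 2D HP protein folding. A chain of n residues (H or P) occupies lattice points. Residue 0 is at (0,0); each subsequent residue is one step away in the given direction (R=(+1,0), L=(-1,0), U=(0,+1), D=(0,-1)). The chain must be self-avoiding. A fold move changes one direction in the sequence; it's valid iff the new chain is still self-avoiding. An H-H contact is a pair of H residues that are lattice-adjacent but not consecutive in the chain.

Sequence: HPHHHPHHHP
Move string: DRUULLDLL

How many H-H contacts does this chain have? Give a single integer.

Positions: [(0, 0), (0, -1), (1, -1), (1, 0), (1, 1), (0, 1), (-1, 1), (-1, 0), (-2, 0), (-3, 0)]
H-H contact: residue 0 @(0,0) - residue 3 @(1, 0)
H-H contact: residue 0 @(0,0) - residue 7 @(-1, 0)

Answer: 2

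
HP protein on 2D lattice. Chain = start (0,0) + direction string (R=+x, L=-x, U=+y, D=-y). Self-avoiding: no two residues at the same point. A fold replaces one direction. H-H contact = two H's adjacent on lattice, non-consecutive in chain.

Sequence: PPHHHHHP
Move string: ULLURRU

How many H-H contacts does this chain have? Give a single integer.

Answer: 1

Derivation:
Positions: [(0, 0), (0, 1), (-1, 1), (-2, 1), (-2, 2), (-1, 2), (0, 2), (0, 3)]
H-H contact: residue 2 @(-1,1) - residue 5 @(-1, 2)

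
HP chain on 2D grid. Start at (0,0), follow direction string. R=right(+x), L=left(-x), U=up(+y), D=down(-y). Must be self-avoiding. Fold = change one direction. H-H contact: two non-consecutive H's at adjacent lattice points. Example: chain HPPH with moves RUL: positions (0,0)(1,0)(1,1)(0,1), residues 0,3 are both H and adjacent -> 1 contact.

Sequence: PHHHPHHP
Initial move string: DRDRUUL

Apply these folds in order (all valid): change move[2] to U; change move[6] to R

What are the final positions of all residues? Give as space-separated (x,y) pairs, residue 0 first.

Answer: (0,0) (0,-1) (1,-1) (1,0) (2,0) (2,1) (2,2) (3,2)

Derivation:
Initial moves: DRDRUUL
Fold: move[2]->U => DRURUUL (positions: [(0, 0), (0, -1), (1, -1), (1, 0), (2, 0), (2, 1), (2, 2), (1, 2)])
Fold: move[6]->R => DRURUUR (positions: [(0, 0), (0, -1), (1, -1), (1, 0), (2, 0), (2, 1), (2, 2), (3, 2)])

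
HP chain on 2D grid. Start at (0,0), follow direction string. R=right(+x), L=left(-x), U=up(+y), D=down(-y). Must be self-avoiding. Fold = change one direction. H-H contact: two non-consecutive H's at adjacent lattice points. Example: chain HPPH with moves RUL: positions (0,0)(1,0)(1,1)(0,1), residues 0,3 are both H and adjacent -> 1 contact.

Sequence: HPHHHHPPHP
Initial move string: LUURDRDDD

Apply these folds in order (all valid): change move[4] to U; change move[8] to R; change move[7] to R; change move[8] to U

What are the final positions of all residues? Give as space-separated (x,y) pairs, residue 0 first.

Initial moves: LUURDRDDD
Fold: move[4]->U => LUURURDDD (positions: [(0, 0), (-1, 0), (-1, 1), (-1, 2), (0, 2), (0, 3), (1, 3), (1, 2), (1, 1), (1, 0)])
Fold: move[8]->R => LUURURDDR (positions: [(0, 0), (-1, 0), (-1, 1), (-1, 2), (0, 2), (0, 3), (1, 3), (1, 2), (1, 1), (2, 1)])
Fold: move[7]->R => LUURURDRR (positions: [(0, 0), (-1, 0), (-1, 1), (-1, 2), (0, 2), (0, 3), (1, 3), (1, 2), (2, 2), (3, 2)])
Fold: move[8]->U => LUURURDRU (positions: [(0, 0), (-1, 0), (-1, 1), (-1, 2), (0, 2), (0, 3), (1, 3), (1, 2), (2, 2), (2, 3)])

Answer: (0,0) (-1,0) (-1,1) (-1,2) (0,2) (0,3) (1,3) (1,2) (2,2) (2,3)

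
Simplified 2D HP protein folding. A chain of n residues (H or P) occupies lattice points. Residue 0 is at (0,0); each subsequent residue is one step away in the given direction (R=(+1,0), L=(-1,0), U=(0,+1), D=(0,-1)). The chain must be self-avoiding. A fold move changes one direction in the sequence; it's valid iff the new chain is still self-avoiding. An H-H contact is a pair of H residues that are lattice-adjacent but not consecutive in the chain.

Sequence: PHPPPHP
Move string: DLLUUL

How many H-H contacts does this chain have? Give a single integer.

Positions: [(0, 0), (0, -1), (-1, -1), (-2, -1), (-2, 0), (-2, 1), (-3, 1)]
No H-H contacts found.

Answer: 0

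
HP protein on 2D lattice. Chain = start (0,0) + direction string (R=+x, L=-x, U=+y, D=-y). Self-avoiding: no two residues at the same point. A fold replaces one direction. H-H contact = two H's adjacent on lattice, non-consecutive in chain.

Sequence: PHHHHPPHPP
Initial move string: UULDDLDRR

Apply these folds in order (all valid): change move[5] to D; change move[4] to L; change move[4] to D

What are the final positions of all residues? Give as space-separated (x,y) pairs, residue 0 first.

Answer: (0,0) (0,1) (0,2) (-1,2) (-1,1) (-1,0) (-1,-1) (-1,-2) (0,-2) (1,-2)

Derivation:
Initial moves: UULDDLDRR
Fold: move[5]->D => UULDDDDRR (positions: [(0, 0), (0, 1), (0, 2), (-1, 2), (-1, 1), (-1, 0), (-1, -1), (-1, -2), (0, -2), (1, -2)])
Fold: move[4]->L => UULDLDDRR (positions: [(0, 0), (0, 1), (0, 2), (-1, 2), (-1, 1), (-2, 1), (-2, 0), (-2, -1), (-1, -1), (0, -1)])
Fold: move[4]->D => UULDDDDRR (positions: [(0, 0), (0, 1), (0, 2), (-1, 2), (-1, 1), (-1, 0), (-1, -1), (-1, -2), (0, -2), (1, -2)])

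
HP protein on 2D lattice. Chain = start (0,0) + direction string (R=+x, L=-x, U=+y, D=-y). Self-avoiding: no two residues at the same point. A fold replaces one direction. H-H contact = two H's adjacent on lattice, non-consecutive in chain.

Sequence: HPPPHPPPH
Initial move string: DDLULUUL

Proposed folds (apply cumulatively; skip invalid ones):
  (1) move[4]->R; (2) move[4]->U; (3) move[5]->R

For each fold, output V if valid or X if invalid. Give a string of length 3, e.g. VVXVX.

Answer: XVX

Derivation:
Initial: DDLULUUL -> [(0, 0), (0, -1), (0, -2), (-1, -2), (-1, -1), (-2, -1), (-2, 0), (-2, 1), (-3, 1)]
Fold 1: move[4]->R => DDLURUUL INVALID (collision), skipped
Fold 2: move[4]->U => DDLUUUUL VALID
Fold 3: move[5]->R => DDLUURUL INVALID (collision), skipped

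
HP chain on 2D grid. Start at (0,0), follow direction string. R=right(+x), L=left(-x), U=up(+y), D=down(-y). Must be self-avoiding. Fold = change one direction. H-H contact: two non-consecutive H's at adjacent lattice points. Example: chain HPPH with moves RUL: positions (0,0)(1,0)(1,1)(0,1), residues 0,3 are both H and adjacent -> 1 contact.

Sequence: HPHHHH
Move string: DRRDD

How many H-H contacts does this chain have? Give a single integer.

Positions: [(0, 0), (0, -1), (1, -1), (2, -1), (2, -2), (2, -3)]
No H-H contacts found.

Answer: 0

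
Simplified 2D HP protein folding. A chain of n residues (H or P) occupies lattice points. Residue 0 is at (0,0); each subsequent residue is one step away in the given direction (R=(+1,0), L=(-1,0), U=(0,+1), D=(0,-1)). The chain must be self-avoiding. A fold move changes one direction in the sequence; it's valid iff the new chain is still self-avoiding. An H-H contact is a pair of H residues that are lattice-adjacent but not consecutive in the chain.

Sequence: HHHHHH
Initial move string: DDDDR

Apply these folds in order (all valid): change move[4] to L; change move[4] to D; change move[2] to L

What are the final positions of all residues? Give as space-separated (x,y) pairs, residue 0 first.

Answer: (0,0) (0,-1) (0,-2) (-1,-2) (-1,-3) (-1,-4)

Derivation:
Initial moves: DDDDR
Fold: move[4]->L => DDDDL (positions: [(0, 0), (0, -1), (0, -2), (0, -3), (0, -4), (-1, -4)])
Fold: move[4]->D => DDDDD (positions: [(0, 0), (0, -1), (0, -2), (0, -3), (0, -4), (0, -5)])
Fold: move[2]->L => DDLDD (positions: [(0, 0), (0, -1), (0, -2), (-1, -2), (-1, -3), (-1, -4)])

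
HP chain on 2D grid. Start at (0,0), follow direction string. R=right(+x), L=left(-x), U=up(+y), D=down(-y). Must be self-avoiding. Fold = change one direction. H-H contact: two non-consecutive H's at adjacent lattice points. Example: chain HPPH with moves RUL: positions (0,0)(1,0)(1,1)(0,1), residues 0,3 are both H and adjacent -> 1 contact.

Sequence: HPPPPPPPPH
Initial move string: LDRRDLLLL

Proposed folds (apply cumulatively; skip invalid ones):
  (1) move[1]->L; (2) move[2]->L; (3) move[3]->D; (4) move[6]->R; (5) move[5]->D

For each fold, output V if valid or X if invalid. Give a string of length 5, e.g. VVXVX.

Initial: LDRRDLLLL -> [(0, 0), (-1, 0), (-1, -1), (0, -1), (1, -1), (1, -2), (0, -2), (-1, -2), (-2, -2), (-3, -2)]
Fold 1: move[1]->L => LLRRDLLLL INVALID (collision), skipped
Fold 2: move[2]->L => LDLRDLLLL INVALID (collision), skipped
Fold 3: move[3]->D => LDRDDLLLL VALID
Fold 4: move[6]->R => LDRDDLRLL INVALID (collision), skipped
Fold 5: move[5]->D => LDRDDDLLL VALID

Answer: XXVXV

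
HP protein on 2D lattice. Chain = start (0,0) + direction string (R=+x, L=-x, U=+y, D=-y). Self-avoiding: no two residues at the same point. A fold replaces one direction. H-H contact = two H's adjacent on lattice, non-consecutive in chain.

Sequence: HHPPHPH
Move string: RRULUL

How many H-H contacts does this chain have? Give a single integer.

Answer: 1

Derivation:
Positions: [(0, 0), (1, 0), (2, 0), (2, 1), (1, 1), (1, 2), (0, 2)]
H-H contact: residue 1 @(1,0) - residue 4 @(1, 1)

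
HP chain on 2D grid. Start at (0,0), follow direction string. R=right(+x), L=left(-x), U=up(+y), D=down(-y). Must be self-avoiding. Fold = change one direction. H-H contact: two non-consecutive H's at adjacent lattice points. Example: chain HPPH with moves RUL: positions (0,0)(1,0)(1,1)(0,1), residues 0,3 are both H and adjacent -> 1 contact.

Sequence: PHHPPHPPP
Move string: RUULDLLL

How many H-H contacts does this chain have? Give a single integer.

Answer: 1

Derivation:
Positions: [(0, 0), (1, 0), (1, 1), (1, 2), (0, 2), (0, 1), (-1, 1), (-2, 1), (-3, 1)]
H-H contact: residue 2 @(1,1) - residue 5 @(0, 1)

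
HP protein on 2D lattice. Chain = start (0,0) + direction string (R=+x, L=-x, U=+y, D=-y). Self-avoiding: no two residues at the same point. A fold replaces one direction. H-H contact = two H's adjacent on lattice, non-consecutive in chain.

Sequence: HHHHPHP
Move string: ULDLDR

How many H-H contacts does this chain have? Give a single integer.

Positions: [(0, 0), (0, 1), (-1, 1), (-1, 0), (-2, 0), (-2, -1), (-1, -1)]
H-H contact: residue 0 @(0,0) - residue 3 @(-1, 0)

Answer: 1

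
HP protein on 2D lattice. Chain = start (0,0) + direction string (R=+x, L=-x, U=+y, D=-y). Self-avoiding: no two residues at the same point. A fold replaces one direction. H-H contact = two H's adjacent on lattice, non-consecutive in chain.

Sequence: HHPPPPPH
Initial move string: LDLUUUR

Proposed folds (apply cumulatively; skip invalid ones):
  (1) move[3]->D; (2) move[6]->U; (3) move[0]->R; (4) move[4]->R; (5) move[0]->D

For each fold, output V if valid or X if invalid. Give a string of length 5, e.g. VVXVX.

Answer: XVXXV

Derivation:
Initial: LDLUUUR -> [(0, 0), (-1, 0), (-1, -1), (-2, -1), (-2, 0), (-2, 1), (-2, 2), (-1, 2)]
Fold 1: move[3]->D => LDLDUUR INVALID (collision), skipped
Fold 2: move[6]->U => LDLUUUU VALID
Fold 3: move[0]->R => RDLUUUU INVALID (collision), skipped
Fold 4: move[4]->R => LDLURUU INVALID (collision), skipped
Fold 5: move[0]->D => DDLUUUU VALID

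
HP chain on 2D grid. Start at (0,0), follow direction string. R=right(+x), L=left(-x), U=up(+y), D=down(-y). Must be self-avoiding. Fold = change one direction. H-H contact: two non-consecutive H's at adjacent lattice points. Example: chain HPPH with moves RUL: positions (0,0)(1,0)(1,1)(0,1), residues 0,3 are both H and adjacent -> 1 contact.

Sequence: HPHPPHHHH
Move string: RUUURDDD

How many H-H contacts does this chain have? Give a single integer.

Positions: [(0, 0), (1, 0), (1, 1), (1, 2), (1, 3), (2, 3), (2, 2), (2, 1), (2, 0)]
H-H contact: residue 2 @(1,1) - residue 7 @(2, 1)

Answer: 1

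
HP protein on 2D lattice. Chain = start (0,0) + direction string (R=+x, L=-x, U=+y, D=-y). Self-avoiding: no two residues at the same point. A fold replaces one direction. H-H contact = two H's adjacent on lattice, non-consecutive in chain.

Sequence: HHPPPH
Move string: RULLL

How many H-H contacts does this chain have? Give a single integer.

Answer: 0

Derivation:
Positions: [(0, 0), (1, 0), (1, 1), (0, 1), (-1, 1), (-2, 1)]
No H-H contacts found.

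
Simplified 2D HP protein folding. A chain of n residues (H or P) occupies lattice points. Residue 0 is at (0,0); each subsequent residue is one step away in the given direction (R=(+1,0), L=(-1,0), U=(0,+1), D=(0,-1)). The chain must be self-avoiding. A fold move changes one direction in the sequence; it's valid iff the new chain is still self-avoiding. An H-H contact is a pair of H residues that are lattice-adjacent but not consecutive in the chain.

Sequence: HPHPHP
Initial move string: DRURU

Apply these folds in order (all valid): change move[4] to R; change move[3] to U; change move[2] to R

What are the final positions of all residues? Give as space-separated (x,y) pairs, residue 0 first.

Initial moves: DRURU
Fold: move[4]->R => DRURR (positions: [(0, 0), (0, -1), (1, -1), (1, 0), (2, 0), (3, 0)])
Fold: move[3]->U => DRUUR (positions: [(0, 0), (0, -1), (1, -1), (1, 0), (1, 1), (2, 1)])
Fold: move[2]->R => DRRUR (positions: [(0, 0), (0, -1), (1, -1), (2, -1), (2, 0), (3, 0)])

Answer: (0,0) (0,-1) (1,-1) (2,-1) (2,0) (3,0)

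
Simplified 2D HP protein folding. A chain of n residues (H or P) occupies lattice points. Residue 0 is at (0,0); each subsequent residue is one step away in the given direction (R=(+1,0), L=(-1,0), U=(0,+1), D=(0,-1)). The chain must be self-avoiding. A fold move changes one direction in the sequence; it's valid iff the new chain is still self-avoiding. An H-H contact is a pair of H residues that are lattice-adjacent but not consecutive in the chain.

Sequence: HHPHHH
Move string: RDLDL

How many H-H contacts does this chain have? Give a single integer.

Answer: 1

Derivation:
Positions: [(0, 0), (1, 0), (1, -1), (0, -1), (0, -2), (-1, -2)]
H-H contact: residue 0 @(0,0) - residue 3 @(0, -1)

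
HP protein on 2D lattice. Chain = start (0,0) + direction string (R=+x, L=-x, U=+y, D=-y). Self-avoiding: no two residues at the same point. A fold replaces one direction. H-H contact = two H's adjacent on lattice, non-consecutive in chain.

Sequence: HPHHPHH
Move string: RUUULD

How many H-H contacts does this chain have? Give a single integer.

Positions: [(0, 0), (1, 0), (1, 1), (1, 2), (1, 3), (0, 3), (0, 2)]
H-H contact: residue 3 @(1,2) - residue 6 @(0, 2)

Answer: 1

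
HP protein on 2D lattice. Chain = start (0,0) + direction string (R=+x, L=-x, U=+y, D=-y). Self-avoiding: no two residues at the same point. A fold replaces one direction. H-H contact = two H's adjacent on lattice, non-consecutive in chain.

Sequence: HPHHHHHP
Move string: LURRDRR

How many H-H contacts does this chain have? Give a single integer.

Answer: 2

Derivation:
Positions: [(0, 0), (-1, 0), (-1, 1), (0, 1), (1, 1), (1, 0), (2, 0), (3, 0)]
H-H contact: residue 0 @(0,0) - residue 5 @(1, 0)
H-H contact: residue 0 @(0,0) - residue 3 @(0, 1)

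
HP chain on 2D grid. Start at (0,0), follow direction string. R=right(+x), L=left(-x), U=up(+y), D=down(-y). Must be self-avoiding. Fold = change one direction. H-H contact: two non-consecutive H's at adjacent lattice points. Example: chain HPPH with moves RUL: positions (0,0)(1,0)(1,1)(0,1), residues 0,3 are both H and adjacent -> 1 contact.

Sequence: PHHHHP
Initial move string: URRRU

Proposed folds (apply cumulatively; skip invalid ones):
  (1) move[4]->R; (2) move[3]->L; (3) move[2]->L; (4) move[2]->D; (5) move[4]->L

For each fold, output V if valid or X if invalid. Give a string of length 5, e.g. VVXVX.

Answer: VXXVX

Derivation:
Initial: URRRU -> [(0, 0), (0, 1), (1, 1), (2, 1), (3, 1), (3, 2)]
Fold 1: move[4]->R => URRRR VALID
Fold 2: move[3]->L => URRLR INVALID (collision), skipped
Fold 3: move[2]->L => URLRR INVALID (collision), skipped
Fold 4: move[2]->D => URDRR VALID
Fold 5: move[4]->L => URDRL INVALID (collision), skipped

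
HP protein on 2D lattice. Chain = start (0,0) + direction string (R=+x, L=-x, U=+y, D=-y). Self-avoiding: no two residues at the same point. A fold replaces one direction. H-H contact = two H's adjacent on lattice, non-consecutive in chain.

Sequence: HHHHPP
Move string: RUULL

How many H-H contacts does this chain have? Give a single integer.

Positions: [(0, 0), (1, 0), (1, 1), (1, 2), (0, 2), (-1, 2)]
No H-H contacts found.

Answer: 0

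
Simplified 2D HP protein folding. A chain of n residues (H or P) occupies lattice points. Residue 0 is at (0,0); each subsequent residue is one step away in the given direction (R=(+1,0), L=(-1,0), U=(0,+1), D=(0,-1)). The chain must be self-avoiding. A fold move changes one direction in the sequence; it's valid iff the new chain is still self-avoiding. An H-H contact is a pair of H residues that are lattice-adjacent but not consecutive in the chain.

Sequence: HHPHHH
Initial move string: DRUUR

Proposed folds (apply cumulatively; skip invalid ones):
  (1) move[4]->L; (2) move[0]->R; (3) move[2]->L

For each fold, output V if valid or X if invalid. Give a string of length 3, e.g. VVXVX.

Answer: VVX

Derivation:
Initial: DRUUR -> [(0, 0), (0, -1), (1, -1), (1, 0), (1, 1), (2, 1)]
Fold 1: move[4]->L => DRUUL VALID
Fold 2: move[0]->R => RRUUL VALID
Fold 3: move[2]->L => RRLUL INVALID (collision), skipped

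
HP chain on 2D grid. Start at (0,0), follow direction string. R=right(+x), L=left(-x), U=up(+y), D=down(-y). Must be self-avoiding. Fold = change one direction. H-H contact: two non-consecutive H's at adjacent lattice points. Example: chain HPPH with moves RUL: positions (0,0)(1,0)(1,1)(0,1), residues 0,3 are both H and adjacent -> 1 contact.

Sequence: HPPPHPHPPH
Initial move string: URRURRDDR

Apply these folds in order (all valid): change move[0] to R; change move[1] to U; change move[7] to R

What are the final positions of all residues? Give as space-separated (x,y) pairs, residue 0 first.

Answer: (0,0) (1,0) (1,1) (2,1) (2,2) (3,2) (4,2) (4,1) (5,1) (6,1)

Derivation:
Initial moves: URRURRDDR
Fold: move[0]->R => RRRURRDDR (positions: [(0, 0), (1, 0), (2, 0), (3, 0), (3, 1), (4, 1), (5, 1), (5, 0), (5, -1), (6, -1)])
Fold: move[1]->U => RURURRDDR (positions: [(0, 0), (1, 0), (1, 1), (2, 1), (2, 2), (3, 2), (4, 2), (4, 1), (4, 0), (5, 0)])
Fold: move[7]->R => RURURRDRR (positions: [(0, 0), (1, 0), (1, 1), (2, 1), (2, 2), (3, 2), (4, 2), (4, 1), (5, 1), (6, 1)])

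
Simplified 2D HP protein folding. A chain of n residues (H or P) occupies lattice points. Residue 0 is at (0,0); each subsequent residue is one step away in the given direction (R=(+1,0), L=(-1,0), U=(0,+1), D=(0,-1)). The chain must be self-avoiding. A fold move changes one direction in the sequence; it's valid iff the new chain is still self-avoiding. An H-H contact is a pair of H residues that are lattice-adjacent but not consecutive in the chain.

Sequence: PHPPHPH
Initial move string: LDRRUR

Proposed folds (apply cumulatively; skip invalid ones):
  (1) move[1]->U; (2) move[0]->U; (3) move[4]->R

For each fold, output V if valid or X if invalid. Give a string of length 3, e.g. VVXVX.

Answer: VVV

Derivation:
Initial: LDRRUR -> [(0, 0), (-1, 0), (-1, -1), (0, -1), (1, -1), (1, 0), (2, 0)]
Fold 1: move[1]->U => LURRUR VALID
Fold 2: move[0]->U => UURRUR VALID
Fold 3: move[4]->R => UURRRR VALID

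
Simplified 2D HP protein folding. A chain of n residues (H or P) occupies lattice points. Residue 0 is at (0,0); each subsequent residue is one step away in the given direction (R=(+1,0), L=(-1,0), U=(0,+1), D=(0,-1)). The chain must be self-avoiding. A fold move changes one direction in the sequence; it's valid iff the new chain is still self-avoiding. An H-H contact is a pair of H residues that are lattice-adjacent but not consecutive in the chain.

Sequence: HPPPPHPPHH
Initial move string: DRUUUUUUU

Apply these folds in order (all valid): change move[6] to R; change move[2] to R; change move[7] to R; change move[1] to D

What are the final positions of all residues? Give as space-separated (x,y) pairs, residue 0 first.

Answer: (0,0) (0,-1) (0,-2) (1,-2) (1,-1) (1,0) (1,1) (2,1) (3,1) (3,2)

Derivation:
Initial moves: DRUUUUUUU
Fold: move[6]->R => DRUUUURUU (positions: [(0, 0), (0, -1), (1, -1), (1, 0), (1, 1), (1, 2), (1, 3), (2, 3), (2, 4), (2, 5)])
Fold: move[2]->R => DRRUUURUU (positions: [(0, 0), (0, -1), (1, -1), (2, -1), (2, 0), (2, 1), (2, 2), (3, 2), (3, 3), (3, 4)])
Fold: move[7]->R => DRRUUURRU (positions: [(0, 0), (0, -1), (1, -1), (2, -1), (2, 0), (2, 1), (2, 2), (3, 2), (4, 2), (4, 3)])
Fold: move[1]->D => DDRUUURRU (positions: [(0, 0), (0, -1), (0, -2), (1, -2), (1, -1), (1, 0), (1, 1), (2, 1), (3, 1), (3, 2)])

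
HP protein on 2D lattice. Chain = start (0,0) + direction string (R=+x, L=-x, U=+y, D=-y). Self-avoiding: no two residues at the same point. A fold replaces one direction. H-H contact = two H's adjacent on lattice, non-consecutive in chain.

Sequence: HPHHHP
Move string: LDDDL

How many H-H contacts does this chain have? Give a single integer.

Answer: 0

Derivation:
Positions: [(0, 0), (-1, 0), (-1, -1), (-1, -2), (-1, -3), (-2, -3)]
No H-H contacts found.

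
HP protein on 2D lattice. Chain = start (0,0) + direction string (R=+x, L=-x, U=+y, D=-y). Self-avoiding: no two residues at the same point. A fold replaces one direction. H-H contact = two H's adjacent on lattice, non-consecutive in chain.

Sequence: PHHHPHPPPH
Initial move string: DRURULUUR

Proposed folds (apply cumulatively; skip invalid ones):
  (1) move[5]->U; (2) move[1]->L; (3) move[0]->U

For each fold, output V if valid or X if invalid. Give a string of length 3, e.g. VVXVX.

Answer: VXV

Derivation:
Initial: DRURULUUR -> [(0, 0), (0, -1), (1, -1), (1, 0), (2, 0), (2, 1), (1, 1), (1, 2), (1, 3), (2, 3)]
Fold 1: move[5]->U => DRURUUUUR VALID
Fold 2: move[1]->L => DLURUUUUR INVALID (collision), skipped
Fold 3: move[0]->U => URURUUUUR VALID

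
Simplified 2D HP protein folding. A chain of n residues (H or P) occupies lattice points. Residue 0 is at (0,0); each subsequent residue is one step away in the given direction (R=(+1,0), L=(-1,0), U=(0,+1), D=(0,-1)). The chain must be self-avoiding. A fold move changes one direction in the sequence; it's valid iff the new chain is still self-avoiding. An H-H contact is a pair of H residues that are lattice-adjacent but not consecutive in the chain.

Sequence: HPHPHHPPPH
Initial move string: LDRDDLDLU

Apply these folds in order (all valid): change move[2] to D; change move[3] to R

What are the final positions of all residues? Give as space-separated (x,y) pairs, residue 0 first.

Answer: (0,0) (-1,0) (-1,-1) (-1,-2) (0,-2) (0,-3) (-1,-3) (-1,-4) (-2,-4) (-2,-3)

Derivation:
Initial moves: LDRDDLDLU
Fold: move[2]->D => LDDDDLDLU (positions: [(0, 0), (-1, 0), (-1, -1), (-1, -2), (-1, -3), (-1, -4), (-2, -4), (-2, -5), (-3, -5), (-3, -4)])
Fold: move[3]->R => LDDRDLDLU (positions: [(0, 0), (-1, 0), (-1, -1), (-1, -2), (0, -2), (0, -3), (-1, -3), (-1, -4), (-2, -4), (-2, -3)])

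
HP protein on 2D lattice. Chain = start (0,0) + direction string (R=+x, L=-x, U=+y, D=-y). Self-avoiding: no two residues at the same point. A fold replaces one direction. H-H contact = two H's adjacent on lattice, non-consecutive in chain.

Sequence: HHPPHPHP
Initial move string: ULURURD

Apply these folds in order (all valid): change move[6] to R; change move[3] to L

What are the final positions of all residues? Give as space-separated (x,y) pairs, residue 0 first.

Answer: (0,0) (0,1) (-1,1) (-1,2) (-2,2) (-2,3) (-1,3) (0,3)

Derivation:
Initial moves: ULURURD
Fold: move[6]->R => ULURURR (positions: [(0, 0), (0, 1), (-1, 1), (-1, 2), (0, 2), (0, 3), (1, 3), (2, 3)])
Fold: move[3]->L => ULULURR (positions: [(0, 0), (0, 1), (-1, 1), (-1, 2), (-2, 2), (-2, 3), (-1, 3), (0, 3)])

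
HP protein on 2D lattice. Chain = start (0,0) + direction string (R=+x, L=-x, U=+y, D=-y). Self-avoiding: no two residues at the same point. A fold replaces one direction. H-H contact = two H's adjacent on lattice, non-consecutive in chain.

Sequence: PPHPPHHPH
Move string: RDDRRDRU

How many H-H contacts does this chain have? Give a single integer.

Answer: 1

Derivation:
Positions: [(0, 0), (1, 0), (1, -1), (1, -2), (2, -2), (3, -2), (3, -3), (4, -3), (4, -2)]
H-H contact: residue 5 @(3,-2) - residue 8 @(4, -2)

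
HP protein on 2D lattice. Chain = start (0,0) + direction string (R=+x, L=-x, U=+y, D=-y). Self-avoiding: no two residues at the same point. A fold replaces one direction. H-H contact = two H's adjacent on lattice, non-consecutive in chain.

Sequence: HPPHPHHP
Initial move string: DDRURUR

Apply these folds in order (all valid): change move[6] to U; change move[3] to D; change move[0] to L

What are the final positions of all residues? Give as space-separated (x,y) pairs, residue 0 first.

Initial moves: DDRURUR
Fold: move[6]->U => DDRURUU (positions: [(0, 0), (0, -1), (0, -2), (1, -2), (1, -1), (2, -1), (2, 0), (2, 1)])
Fold: move[3]->D => DDRDRUU (positions: [(0, 0), (0, -1), (0, -2), (1, -2), (1, -3), (2, -3), (2, -2), (2, -1)])
Fold: move[0]->L => LDRDRUU (positions: [(0, 0), (-1, 0), (-1, -1), (0, -1), (0, -2), (1, -2), (1, -1), (1, 0)])

Answer: (0,0) (-1,0) (-1,-1) (0,-1) (0,-2) (1,-2) (1,-1) (1,0)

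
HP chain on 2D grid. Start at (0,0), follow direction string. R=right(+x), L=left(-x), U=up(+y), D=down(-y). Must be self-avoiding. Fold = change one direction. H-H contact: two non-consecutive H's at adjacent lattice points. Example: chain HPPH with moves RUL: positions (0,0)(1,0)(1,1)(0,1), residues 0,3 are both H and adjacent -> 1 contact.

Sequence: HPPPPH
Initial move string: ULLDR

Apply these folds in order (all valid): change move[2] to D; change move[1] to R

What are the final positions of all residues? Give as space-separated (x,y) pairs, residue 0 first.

Initial moves: ULLDR
Fold: move[2]->D => ULDDR (positions: [(0, 0), (0, 1), (-1, 1), (-1, 0), (-1, -1), (0, -1)])
Fold: move[1]->R => URDDR (positions: [(0, 0), (0, 1), (1, 1), (1, 0), (1, -1), (2, -1)])

Answer: (0,0) (0,1) (1,1) (1,0) (1,-1) (2,-1)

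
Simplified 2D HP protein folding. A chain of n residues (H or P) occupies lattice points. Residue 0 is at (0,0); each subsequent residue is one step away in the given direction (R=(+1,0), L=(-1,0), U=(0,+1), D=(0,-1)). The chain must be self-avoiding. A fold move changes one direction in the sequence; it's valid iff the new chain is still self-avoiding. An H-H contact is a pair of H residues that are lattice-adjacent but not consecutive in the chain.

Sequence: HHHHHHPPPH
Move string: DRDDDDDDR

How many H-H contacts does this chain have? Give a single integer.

Positions: [(0, 0), (0, -1), (1, -1), (1, -2), (1, -3), (1, -4), (1, -5), (1, -6), (1, -7), (2, -7)]
No H-H contacts found.

Answer: 0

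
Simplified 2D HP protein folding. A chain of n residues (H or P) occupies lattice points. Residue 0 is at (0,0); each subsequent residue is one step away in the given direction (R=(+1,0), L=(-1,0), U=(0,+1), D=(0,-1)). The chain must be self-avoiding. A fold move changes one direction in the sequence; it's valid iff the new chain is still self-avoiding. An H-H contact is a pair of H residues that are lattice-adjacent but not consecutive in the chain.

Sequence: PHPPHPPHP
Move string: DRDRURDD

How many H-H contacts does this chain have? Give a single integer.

Positions: [(0, 0), (0, -1), (1, -1), (1, -2), (2, -2), (2, -1), (3, -1), (3, -2), (3, -3)]
H-H contact: residue 4 @(2,-2) - residue 7 @(3, -2)

Answer: 1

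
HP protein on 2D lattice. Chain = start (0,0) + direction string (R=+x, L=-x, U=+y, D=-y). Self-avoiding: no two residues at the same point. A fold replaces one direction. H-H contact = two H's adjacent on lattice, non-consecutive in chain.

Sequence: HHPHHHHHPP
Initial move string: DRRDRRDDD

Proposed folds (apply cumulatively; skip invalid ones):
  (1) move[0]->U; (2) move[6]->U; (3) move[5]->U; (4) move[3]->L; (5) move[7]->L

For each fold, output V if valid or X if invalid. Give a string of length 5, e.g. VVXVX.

Initial: DRRDRRDDD -> [(0, 0), (0, -1), (1, -1), (2, -1), (2, -2), (3, -2), (4, -2), (4, -3), (4, -4), (4, -5)]
Fold 1: move[0]->U => URRDRRDDD VALID
Fold 2: move[6]->U => URRDRRUDD INVALID (collision), skipped
Fold 3: move[5]->U => URRDRUDDD INVALID (collision), skipped
Fold 4: move[3]->L => URRLRRDDD INVALID (collision), skipped
Fold 5: move[7]->L => URRDRRDLD VALID

Answer: VXXXV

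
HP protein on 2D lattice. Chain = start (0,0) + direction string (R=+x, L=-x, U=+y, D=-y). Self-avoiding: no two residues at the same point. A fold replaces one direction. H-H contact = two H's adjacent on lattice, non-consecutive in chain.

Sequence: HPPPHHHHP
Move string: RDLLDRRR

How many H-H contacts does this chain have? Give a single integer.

Positions: [(0, 0), (1, 0), (1, -1), (0, -1), (-1, -1), (-1, -2), (0, -2), (1, -2), (2, -2)]
No H-H contacts found.

Answer: 0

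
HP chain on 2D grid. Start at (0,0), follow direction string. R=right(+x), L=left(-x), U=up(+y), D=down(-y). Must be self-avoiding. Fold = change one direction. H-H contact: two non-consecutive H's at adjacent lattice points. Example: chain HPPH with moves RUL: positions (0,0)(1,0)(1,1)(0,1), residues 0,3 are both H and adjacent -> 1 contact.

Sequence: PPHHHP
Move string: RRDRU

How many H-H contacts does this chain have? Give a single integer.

Positions: [(0, 0), (1, 0), (2, 0), (2, -1), (3, -1), (3, 0)]
No H-H contacts found.

Answer: 0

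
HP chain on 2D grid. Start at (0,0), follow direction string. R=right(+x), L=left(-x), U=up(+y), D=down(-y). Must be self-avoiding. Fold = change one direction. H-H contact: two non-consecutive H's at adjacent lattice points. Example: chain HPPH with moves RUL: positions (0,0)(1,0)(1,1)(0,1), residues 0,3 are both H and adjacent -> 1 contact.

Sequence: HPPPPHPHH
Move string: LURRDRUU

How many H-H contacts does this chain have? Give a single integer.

Positions: [(0, 0), (-1, 0), (-1, 1), (0, 1), (1, 1), (1, 0), (2, 0), (2, 1), (2, 2)]
H-H contact: residue 0 @(0,0) - residue 5 @(1, 0)

Answer: 1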